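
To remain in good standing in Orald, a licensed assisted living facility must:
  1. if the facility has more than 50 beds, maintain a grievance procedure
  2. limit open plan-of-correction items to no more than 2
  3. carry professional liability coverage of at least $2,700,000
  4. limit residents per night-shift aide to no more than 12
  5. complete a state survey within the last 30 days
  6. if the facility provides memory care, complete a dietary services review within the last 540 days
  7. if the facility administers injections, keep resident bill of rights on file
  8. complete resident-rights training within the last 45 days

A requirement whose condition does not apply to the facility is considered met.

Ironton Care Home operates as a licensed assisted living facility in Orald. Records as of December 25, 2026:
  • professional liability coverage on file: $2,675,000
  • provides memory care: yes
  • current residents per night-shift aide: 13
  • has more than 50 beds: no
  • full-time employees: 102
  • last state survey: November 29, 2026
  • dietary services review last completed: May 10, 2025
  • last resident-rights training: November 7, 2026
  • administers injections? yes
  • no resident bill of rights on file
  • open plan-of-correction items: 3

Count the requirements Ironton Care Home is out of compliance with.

1. condition 'has more than 50 beds' does not hold → requirement n/a → met
2. open plan-of-correction items 3 > 2 → not met
3. professional liability coverage $2,675,000 < $2,700,000 → not met
4. residents per night-shift aide 13 > 12 → not met
5. state survey 26 days ago vs limit 30 → met
6. condition 'provides memory care' holds; dietary services review 594 days ago vs limit 540 → not met
7. condition 'administers injections' holds; resident bill of rights absent → not met
8. resident-rights training 48 days ago vs limit 45 → not met
Not met: 6 of 8

6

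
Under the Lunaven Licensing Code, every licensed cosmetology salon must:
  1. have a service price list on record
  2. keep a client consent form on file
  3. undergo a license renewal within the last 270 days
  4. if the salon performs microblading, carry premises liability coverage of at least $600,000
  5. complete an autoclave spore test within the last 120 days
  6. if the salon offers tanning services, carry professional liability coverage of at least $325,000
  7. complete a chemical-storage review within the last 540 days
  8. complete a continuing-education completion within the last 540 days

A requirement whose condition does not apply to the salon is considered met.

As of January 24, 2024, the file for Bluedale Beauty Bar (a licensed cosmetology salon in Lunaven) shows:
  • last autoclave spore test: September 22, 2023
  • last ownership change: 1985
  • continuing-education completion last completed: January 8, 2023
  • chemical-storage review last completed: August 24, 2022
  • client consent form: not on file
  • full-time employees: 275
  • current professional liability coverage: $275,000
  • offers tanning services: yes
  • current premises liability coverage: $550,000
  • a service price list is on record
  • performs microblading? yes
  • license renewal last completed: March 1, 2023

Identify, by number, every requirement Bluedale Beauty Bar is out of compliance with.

2, 3, 4, 5, 6

1. service price list present → met
2. client consent form absent → not met
3. license renewal 329 days ago vs limit 270 → not met
4. condition 'performs microblading' holds; premises liability coverage $550,000 < $600,000 → not met
5. autoclave spore test 124 days ago vs limit 120 → not met
6. condition 'offers tanning services' holds; professional liability coverage $275,000 < $325,000 → not met
7. chemical-storage review 518 days ago vs limit 540 → met
8. continuing-education completion 381 days ago vs limit 540 → met
Not met: 2, 3, 4, 5, 6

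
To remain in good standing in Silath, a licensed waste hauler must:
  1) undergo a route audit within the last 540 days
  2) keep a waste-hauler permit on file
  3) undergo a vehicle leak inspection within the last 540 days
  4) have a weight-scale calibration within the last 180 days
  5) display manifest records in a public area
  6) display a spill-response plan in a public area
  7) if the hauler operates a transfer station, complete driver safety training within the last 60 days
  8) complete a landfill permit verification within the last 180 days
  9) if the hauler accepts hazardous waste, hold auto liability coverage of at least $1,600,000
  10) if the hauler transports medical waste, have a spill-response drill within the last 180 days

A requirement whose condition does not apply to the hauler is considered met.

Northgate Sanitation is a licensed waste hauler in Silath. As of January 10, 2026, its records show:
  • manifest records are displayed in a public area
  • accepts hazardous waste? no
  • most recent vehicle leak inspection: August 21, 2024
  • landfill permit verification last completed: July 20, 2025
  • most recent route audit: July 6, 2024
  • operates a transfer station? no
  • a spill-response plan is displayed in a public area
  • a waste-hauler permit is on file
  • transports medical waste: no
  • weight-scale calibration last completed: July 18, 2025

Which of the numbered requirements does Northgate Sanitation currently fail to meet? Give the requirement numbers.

1. route audit 553 days ago vs limit 540 → not met
2. waste-hauler permit present → met
3. vehicle leak inspection 507 days ago vs limit 540 → met
4. weight-scale calibration 176 days ago vs limit 180 → met
5. manifest records present → met
6. spill-response plan present → met
7. condition 'operates a transfer station' does not hold → requirement n/a → met
8. landfill permit verification 174 days ago vs limit 180 → met
9. condition 'accepts hazardous waste' does not hold → requirement n/a → met
10. condition 'transports medical waste' does not hold → requirement n/a → met
Not met: 1

1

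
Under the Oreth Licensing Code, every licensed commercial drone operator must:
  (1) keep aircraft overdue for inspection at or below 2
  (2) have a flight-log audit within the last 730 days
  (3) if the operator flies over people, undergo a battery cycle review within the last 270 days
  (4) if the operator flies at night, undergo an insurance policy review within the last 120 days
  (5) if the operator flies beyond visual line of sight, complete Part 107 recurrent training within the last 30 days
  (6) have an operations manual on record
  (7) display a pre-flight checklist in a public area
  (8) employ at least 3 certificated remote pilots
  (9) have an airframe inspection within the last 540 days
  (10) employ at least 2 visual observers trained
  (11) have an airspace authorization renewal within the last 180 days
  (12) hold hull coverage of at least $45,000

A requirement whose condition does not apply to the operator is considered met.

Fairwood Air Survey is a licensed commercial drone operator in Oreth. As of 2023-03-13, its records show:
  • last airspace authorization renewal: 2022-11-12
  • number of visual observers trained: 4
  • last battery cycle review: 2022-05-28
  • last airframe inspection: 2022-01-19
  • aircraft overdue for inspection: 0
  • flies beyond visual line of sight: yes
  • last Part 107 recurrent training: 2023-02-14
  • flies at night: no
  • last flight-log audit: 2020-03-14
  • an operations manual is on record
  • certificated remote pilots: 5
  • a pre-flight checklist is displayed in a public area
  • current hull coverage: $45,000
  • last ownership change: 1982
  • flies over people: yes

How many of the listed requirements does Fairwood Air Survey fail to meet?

2

1. aircraft overdue for inspection 0 ≤ 2 → met
2. flight-log audit 1094 days ago vs limit 730 → not met
3. condition 'flies over people' holds; battery cycle review 289 days ago vs limit 270 → not met
4. condition 'flies at night' does not hold → requirement n/a → met
5. condition 'flies beyond visual line of sight' holds; Part 107 recurrent training 27 days ago vs limit 30 → met
6. operations manual present → met
7. pre-flight checklist present → met
8. certificated remote pilots 5 ≥ 3 → met
9. airframe inspection 418 days ago vs limit 540 → met
10. visual observers trained 4 ≥ 2 → met
11. airspace authorization renewal 121 days ago vs limit 180 → met
12. hull coverage $45,000 ≥ $45,000 → met
Not met: 2 of 12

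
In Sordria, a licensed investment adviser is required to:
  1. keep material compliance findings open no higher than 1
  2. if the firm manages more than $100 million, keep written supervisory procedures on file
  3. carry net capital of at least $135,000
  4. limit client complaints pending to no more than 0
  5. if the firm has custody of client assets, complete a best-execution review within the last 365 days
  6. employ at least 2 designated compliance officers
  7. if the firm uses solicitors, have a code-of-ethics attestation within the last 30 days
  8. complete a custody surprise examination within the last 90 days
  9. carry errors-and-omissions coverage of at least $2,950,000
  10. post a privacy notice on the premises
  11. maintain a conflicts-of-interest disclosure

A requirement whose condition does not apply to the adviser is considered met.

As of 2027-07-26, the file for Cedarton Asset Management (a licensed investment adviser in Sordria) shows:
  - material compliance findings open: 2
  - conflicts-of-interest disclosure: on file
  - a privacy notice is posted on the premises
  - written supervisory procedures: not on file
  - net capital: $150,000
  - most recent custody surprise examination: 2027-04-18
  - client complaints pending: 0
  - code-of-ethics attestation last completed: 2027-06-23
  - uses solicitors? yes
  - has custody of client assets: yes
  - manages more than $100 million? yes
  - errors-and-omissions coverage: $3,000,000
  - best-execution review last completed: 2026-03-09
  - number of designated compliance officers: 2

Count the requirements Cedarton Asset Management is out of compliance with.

1. material compliance findings open 2 > 1 → not met
2. condition 'manages more than $100 million' holds; written supervisory procedures absent → not met
3. net capital $150,000 ≥ $135,000 → met
4. client complaints pending 0 ≤ 0 → met
5. condition 'has custody of client assets' holds; best-execution review 504 days ago vs limit 365 → not met
6. designated compliance officers 2 ≥ 2 → met
7. condition 'uses solicitors' holds; code-of-ethics attestation 33 days ago vs limit 30 → not met
8. custody surprise examination 99 days ago vs limit 90 → not met
9. errors-and-omissions coverage $3,000,000 ≥ $2,950,000 → met
10. privacy notice present → met
11. conflicts-of-interest disclosure present → met
Not met: 5 of 11

5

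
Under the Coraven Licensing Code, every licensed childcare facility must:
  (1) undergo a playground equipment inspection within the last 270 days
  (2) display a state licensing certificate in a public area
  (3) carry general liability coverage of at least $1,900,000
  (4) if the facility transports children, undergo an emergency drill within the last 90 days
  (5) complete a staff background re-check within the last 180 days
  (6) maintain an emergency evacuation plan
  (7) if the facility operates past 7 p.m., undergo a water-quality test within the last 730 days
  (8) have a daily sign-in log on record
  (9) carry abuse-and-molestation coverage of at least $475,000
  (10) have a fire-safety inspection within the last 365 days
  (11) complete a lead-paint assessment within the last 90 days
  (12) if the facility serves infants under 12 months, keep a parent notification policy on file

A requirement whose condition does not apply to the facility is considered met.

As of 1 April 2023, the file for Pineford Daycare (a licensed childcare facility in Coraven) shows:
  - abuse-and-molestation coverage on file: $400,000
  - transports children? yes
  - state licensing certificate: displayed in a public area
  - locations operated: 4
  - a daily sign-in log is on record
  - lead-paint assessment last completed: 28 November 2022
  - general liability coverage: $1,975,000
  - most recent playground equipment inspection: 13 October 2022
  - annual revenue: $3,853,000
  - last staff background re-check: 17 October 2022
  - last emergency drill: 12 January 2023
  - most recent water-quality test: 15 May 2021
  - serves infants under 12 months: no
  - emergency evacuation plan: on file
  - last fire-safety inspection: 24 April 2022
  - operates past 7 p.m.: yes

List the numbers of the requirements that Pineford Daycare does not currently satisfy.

9, 11

1. playground equipment inspection 170 days ago vs limit 270 → met
2. state licensing certificate present → met
3. general liability coverage $1,975,000 ≥ $1,900,000 → met
4. condition 'transports children' holds; emergency drill 79 days ago vs limit 90 → met
5. staff background re-check 166 days ago vs limit 180 → met
6. emergency evacuation plan present → met
7. condition 'operates past 7 p.m.' holds; water-quality test 686 days ago vs limit 730 → met
8. daily sign-in log present → met
9. abuse-and-molestation coverage $400,000 < $475,000 → not met
10. fire-safety inspection 342 days ago vs limit 365 → met
11. lead-paint assessment 124 days ago vs limit 90 → not met
12. condition 'serves infants under 12 months' does not hold → requirement n/a → met
Not met: 9, 11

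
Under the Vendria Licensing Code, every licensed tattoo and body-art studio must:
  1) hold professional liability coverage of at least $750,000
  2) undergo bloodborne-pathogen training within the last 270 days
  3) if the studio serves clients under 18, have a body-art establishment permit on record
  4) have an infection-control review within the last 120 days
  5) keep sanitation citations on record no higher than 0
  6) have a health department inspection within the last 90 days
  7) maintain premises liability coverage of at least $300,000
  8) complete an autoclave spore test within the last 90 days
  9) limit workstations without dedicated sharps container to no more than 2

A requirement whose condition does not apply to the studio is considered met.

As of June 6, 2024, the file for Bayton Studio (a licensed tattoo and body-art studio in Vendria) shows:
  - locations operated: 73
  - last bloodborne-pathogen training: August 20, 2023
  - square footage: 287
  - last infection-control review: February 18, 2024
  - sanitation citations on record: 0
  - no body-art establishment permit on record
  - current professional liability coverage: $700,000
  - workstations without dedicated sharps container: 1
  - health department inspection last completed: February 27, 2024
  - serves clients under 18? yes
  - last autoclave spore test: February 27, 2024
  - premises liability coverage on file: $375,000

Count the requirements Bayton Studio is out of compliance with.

1. professional liability coverage $700,000 < $750,000 → not met
2. bloodborne-pathogen training 291 days ago vs limit 270 → not met
3. condition 'serves clients under 18' holds; body-art establishment permit absent → not met
4. infection-control review 109 days ago vs limit 120 → met
5. sanitation citations on record 0 ≤ 0 → met
6. health department inspection 100 days ago vs limit 90 → not met
7. premises liability coverage $375,000 ≥ $300,000 → met
8. autoclave spore test 100 days ago vs limit 90 → not met
9. workstations without dedicated sharps container 1 ≤ 2 → met
Not met: 5 of 9

5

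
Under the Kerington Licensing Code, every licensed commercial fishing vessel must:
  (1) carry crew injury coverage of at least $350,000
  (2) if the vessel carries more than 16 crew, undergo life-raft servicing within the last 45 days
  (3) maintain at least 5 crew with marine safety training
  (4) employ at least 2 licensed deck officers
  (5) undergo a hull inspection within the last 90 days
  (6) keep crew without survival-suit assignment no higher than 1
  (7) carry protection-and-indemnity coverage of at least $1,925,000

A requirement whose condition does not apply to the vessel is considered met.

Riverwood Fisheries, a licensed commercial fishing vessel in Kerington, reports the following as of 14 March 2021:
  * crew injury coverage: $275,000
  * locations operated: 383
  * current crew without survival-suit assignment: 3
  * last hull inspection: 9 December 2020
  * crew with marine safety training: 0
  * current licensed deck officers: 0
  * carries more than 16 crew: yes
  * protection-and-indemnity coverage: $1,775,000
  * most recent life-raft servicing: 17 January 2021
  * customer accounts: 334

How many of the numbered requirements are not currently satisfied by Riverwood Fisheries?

1. crew injury coverage $275,000 < $350,000 → not met
2. condition 'carries more than 16 crew' holds; life-raft servicing 56 days ago vs limit 45 → not met
3. crew with marine safety training 0 < 5 → not met
4. licensed deck officers 0 < 2 → not met
5. hull inspection 95 days ago vs limit 90 → not met
6. crew without survival-suit assignment 3 > 1 → not met
7. protection-and-indemnity coverage $1,775,000 < $1,925,000 → not met
Not met: 7 of 7

7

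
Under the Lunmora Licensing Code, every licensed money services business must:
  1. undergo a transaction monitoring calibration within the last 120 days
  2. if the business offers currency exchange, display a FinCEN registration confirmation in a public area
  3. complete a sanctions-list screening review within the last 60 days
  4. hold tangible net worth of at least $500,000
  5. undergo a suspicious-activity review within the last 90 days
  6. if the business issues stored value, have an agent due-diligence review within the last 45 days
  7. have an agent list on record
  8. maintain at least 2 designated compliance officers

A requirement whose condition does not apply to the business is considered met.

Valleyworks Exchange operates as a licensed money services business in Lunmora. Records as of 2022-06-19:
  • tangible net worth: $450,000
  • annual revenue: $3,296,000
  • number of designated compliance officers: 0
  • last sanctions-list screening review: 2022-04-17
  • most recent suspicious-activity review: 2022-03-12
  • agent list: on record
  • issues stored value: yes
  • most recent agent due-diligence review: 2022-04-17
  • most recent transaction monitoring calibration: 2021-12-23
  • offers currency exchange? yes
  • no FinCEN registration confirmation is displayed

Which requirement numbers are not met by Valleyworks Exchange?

1. transaction monitoring calibration 178 days ago vs limit 120 → not met
2. condition 'offers currency exchange' holds; FinCEN registration confirmation absent → not met
3. sanctions-list screening review 63 days ago vs limit 60 → not met
4. tangible net worth $450,000 < $500,000 → not met
5. suspicious-activity review 99 days ago vs limit 90 → not met
6. condition 'issues stored value' holds; agent due-diligence review 63 days ago vs limit 45 → not met
7. agent list present → met
8. designated compliance officers 0 < 2 → not met
Not met: 1, 2, 3, 4, 5, 6, 8

1, 2, 3, 4, 5, 6, 8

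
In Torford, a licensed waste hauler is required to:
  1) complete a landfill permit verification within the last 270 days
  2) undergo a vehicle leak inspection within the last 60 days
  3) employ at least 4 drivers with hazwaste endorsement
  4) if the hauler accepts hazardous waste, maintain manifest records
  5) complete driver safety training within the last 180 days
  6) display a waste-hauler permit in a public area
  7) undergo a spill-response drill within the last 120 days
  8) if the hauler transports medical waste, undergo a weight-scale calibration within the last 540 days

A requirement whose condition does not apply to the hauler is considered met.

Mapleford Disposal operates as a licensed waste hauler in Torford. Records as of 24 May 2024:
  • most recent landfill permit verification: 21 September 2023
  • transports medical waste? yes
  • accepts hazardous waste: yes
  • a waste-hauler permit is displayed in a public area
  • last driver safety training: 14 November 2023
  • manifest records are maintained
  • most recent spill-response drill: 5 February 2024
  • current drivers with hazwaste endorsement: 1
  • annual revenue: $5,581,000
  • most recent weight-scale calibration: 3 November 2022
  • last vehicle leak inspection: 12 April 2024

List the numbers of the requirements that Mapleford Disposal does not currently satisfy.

3, 5, 8

1. landfill permit verification 246 days ago vs limit 270 → met
2. vehicle leak inspection 42 days ago vs limit 60 → met
3. drivers with hazwaste endorsement 1 < 4 → not met
4. condition 'accepts hazardous waste' holds; manifest records present → met
5. driver safety training 192 days ago vs limit 180 → not met
6. waste-hauler permit present → met
7. spill-response drill 109 days ago vs limit 120 → met
8. condition 'transports medical waste' holds; weight-scale calibration 568 days ago vs limit 540 → not met
Not met: 3, 5, 8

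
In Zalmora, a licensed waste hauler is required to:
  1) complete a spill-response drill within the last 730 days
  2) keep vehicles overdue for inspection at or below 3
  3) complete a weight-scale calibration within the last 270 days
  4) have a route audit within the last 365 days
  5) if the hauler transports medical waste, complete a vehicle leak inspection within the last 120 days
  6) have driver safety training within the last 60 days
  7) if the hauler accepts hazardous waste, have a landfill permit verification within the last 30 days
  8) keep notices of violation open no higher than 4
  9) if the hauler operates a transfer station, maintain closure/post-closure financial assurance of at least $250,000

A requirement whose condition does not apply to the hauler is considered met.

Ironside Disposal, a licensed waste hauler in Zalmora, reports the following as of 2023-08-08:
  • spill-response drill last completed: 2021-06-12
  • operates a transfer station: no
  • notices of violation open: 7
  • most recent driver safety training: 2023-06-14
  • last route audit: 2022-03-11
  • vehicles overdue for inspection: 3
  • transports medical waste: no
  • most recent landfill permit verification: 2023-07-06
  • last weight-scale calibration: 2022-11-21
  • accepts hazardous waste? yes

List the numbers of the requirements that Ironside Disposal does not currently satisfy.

1. spill-response drill 787 days ago vs limit 730 → not met
2. vehicles overdue for inspection 3 ≤ 3 → met
3. weight-scale calibration 260 days ago vs limit 270 → met
4. route audit 515 days ago vs limit 365 → not met
5. condition 'transports medical waste' does not hold → requirement n/a → met
6. driver safety training 55 days ago vs limit 60 → met
7. condition 'accepts hazardous waste' holds; landfill permit verification 33 days ago vs limit 30 → not met
8. notices of violation open 7 > 4 → not met
9. condition 'operates a transfer station' does not hold → requirement n/a → met
Not met: 1, 4, 7, 8

1, 4, 7, 8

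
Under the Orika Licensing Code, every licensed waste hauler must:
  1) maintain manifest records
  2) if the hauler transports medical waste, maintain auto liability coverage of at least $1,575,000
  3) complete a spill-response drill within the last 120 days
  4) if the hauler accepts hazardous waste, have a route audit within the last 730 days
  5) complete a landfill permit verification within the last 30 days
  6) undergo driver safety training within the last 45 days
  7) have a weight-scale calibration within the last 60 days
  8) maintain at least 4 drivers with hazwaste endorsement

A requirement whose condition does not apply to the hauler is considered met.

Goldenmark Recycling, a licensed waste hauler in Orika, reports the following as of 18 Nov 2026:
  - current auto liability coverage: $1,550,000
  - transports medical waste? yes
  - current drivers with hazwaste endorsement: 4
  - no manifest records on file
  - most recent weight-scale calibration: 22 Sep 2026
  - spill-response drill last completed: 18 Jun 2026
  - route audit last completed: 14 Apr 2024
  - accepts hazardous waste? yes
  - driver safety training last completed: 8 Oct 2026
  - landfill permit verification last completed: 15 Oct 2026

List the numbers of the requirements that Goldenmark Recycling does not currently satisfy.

1. manifest records absent → not met
2. condition 'transports medical waste' holds; auto liability coverage $1,550,000 < $1,575,000 → not met
3. spill-response drill 153 days ago vs limit 120 → not met
4. condition 'accepts hazardous waste' holds; route audit 948 days ago vs limit 730 → not met
5. landfill permit verification 34 days ago vs limit 30 → not met
6. driver safety training 41 days ago vs limit 45 → met
7. weight-scale calibration 57 days ago vs limit 60 → met
8. drivers with hazwaste endorsement 4 ≥ 4 → met
Not met: 1, 2, 3, 4, 5

1, 2, 3, 4, 5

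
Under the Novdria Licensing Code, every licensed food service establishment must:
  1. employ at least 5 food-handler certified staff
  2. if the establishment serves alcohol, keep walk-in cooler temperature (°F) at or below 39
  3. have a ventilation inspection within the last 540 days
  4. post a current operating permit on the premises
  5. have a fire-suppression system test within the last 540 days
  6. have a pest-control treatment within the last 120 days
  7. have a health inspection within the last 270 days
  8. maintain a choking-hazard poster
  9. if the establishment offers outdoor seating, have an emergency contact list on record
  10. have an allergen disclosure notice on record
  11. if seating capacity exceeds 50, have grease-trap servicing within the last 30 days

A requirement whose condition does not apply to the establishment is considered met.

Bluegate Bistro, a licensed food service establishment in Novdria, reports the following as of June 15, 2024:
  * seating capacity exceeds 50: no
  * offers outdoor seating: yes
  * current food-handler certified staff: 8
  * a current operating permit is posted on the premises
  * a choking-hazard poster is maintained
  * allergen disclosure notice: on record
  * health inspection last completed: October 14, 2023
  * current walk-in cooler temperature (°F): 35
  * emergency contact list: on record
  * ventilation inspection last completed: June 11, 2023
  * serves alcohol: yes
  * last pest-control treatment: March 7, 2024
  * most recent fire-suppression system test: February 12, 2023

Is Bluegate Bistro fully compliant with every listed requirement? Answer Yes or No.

Yes

1. food-handler certified staff 8 ≥ 5 → met
2. condition 'serves alcohol' holds; walk-in cooler temperature (°F) 35 ≤ 39 → met
3. ventilation inspection 370 days ago vs limit 540 → met
4. current operating permit present → met
5. fire-suppression system test 489 days ago vs limit 540 → met
6. pest-control treatment 100 days ago vs limit 120 → met
7. health inspection 245 days ago vs limit 270 → met
8. choking-hazard poster present → met
9. condition 'offers outdoor seating' holds; emergency contact list present → met
10. allergen disclosure notice present → met
11. condition 'seating capacity exceeds 50' does not hold → requirement n/a → met
All met.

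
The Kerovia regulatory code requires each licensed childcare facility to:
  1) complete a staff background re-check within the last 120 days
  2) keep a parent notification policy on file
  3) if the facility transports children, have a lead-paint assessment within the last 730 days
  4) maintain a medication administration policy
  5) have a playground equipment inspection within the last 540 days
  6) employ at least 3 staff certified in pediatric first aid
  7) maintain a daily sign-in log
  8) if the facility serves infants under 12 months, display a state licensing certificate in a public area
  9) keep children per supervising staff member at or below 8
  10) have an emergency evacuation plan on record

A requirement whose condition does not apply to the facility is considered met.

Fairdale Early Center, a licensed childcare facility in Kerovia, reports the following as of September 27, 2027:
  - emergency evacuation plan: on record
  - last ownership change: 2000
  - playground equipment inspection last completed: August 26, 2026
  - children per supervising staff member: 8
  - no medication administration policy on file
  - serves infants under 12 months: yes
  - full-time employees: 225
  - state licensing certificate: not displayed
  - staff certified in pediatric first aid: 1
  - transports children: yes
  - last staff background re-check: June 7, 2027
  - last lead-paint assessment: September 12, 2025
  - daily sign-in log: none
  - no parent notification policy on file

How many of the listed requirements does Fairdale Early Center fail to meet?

6

1. staff background re-check 112 days ago vs limit 120 → met
2. parent notification policy absent → not met
3. condition 'transports children' holds; lead-paint assessment 745 days ago vs limit 730 → not met
4. medication administration policy absent → not met
5. playground equipment inspection 397 days ago vs limit 540 → met
6. staff certified in pediatric first aid 1 < 3 → not met
7. daily sign-in log absent → not met
8. condition 'serves infants under 12 months' holds; state licensing certificate absent → not met
9. children per supervising staff member 8 ≤ 8 → met
10. emergency evacuation plan present → met
Not met: 6 of 10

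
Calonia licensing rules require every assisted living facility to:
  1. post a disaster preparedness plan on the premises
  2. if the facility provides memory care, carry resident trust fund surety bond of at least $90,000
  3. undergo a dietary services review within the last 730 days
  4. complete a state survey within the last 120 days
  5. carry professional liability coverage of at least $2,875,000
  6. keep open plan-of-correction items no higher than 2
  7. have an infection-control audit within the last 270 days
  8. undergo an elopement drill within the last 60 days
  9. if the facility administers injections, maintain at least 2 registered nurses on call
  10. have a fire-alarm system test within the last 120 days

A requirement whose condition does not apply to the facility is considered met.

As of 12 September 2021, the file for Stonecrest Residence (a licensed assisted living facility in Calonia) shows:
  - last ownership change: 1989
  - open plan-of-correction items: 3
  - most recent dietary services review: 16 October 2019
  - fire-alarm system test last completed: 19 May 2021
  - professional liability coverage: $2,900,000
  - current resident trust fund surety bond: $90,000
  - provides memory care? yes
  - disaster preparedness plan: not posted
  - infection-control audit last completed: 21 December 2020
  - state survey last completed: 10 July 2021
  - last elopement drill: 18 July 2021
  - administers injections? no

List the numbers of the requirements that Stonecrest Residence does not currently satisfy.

1. disaster preparedness plan absent → not met
2. condition 'provides memory care' holds; resident trust fund surety bond $90,000 ≥ $90,000 → met
3. dietary services review 697 days ago vs limit 730 → met
4. state survey 64 days ago vs limit 120 → met
5. professional liability coverage $2,900,000 ≥ $2,875,000 → met
6. open plan-of-correction items 3 > 2 → not met
7. infection-control audit 265 days ago vs limit 270 → met
8. elopement drill 56 days ago vs limit 60 → met
9. condition 'administers injections' does not hold → requirement n/a → met
10. fire-alarm system test 116 days ago vs limit 120 → met
Not met: 1, 6

1, 6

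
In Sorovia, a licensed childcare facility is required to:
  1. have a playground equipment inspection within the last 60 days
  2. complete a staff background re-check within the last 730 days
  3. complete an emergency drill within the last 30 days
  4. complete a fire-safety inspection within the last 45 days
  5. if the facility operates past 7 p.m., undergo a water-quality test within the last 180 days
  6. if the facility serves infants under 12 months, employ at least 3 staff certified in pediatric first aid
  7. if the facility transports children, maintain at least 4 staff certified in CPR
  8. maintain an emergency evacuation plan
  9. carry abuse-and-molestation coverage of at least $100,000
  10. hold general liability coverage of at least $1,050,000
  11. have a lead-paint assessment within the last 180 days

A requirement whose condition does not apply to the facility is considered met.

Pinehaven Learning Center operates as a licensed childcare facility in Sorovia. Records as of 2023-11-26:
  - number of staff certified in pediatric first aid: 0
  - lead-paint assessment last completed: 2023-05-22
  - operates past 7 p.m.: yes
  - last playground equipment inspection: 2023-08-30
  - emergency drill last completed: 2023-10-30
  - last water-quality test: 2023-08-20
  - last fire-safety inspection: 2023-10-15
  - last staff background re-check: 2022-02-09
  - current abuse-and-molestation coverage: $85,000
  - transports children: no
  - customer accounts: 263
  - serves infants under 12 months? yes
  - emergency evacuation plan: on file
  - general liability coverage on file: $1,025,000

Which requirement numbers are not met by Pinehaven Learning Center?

1, 6, 9, 10, 11

1. playground equipment inspection 88 days ago vs limit 60 → not met
2. staff background re-check 655 days ago vs limit 730 → met
3. emergency drill 27 days ago vs limit 30 → met
4. fire-safety inspection 42 days ago vs limit 45 → met
5. condition 'operates past 7 p.m.' holds; water-quality test 98 days ago vs limit 180 → met
6. condition 'serves infants under 12 months' holds; staff certified in pediatric first aid 0 < 3 → not met
7. condition 'transports children' does not hold → requirement n/a → met
8. emergency evacuation plan present → met
9. abuse-and-molestation coverage $85,000 < $100,000 → not met
10. general liability coverage $1,025,000 < $1,050,000 → not met
11. lead-paint assessment 188 days ago vs limit 180 → not met
Not met: 1, 6, 9, 10, 11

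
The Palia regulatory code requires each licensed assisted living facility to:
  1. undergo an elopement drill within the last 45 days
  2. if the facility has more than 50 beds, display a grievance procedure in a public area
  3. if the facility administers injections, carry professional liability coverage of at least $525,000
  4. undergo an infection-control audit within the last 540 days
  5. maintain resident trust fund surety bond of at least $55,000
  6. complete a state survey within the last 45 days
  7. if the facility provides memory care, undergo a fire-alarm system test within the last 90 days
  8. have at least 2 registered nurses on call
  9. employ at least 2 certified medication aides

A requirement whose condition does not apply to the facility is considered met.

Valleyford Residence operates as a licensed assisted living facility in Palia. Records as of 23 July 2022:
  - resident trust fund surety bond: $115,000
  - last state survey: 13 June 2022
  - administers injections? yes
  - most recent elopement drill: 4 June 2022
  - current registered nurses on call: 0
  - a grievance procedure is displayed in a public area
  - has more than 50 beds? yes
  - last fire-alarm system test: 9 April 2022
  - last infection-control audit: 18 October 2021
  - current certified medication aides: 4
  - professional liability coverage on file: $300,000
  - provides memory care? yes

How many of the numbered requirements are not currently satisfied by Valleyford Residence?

1. elopement drill 49 days ago vs limit 45 → not met
2. condition 'has more than 50 beds' holds; grievance procedure present → met
3. condition 'administers injections' holds; professional liability coverage $300,000 < $525,000 → not met
4. infection-control audit 278 days ago vs limit 540 → met
5. resident trust fund surety bond $115,000 ≥ $55,000 → met
6. state survey 40 days ago vs limit 45 → met
7. condition 'provides memory care' holds; fire-alarm system test 105 days ago vs limit 90 → not met
8. registered nurses on call 0 < 2 → not met
9. certified medication aides 4 ≥ 2 → met
Not met: 4 of 9

4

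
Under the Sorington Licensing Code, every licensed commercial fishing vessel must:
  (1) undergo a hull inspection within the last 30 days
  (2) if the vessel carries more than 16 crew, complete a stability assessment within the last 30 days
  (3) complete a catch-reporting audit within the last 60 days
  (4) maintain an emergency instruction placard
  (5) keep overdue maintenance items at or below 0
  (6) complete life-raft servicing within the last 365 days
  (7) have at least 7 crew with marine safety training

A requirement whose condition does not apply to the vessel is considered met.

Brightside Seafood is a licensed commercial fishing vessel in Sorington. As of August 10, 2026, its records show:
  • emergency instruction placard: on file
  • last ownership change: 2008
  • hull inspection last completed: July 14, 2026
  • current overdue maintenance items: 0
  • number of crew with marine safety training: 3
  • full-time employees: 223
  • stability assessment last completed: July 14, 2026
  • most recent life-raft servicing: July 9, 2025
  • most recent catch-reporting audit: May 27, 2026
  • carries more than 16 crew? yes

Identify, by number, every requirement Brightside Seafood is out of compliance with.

1. hull inspection 27 days ago vs limit 30 → met
2. condition 'carries more than 16 crew' holds; stability assessment 27 days ago vs limit 30 → met
3. catch-reporting audit 75 days ago vs limit 60 → not met
4. emergency instruction placard present → met
5. overdue maintenance items 0 ≤ 0 → met
6. life-raft servicing 397 days ago vs limit 365 → not met
7. crew with marine safety training 3 < 7 → not met
Not met: 3, 6, 7

3, 6, 7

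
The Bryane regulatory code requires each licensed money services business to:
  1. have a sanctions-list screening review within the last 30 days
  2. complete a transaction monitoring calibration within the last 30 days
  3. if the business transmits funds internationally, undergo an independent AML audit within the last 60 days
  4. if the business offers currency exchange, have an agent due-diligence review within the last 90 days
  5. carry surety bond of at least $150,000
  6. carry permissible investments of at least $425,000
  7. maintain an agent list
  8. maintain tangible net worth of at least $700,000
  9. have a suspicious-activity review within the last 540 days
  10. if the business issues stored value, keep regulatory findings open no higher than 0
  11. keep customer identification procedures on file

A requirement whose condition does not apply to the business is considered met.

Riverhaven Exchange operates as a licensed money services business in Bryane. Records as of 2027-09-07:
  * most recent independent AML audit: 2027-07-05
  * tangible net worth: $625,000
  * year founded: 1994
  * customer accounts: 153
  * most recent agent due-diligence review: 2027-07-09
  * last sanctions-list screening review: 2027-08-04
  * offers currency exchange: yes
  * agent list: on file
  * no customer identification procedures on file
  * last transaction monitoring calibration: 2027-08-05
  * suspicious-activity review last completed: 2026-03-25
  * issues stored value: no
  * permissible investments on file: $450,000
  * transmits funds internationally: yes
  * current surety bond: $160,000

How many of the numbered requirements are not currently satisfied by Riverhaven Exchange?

5

1. sanctions-list screening review 34 days ago vs limit 30 → not met
2. transaction monitoring calibration 33 days ago vs limit 30 → not met
3. condition 'transmits funds internationally' holds; independent AML audit 64 days ago vs limit 60 → not met
4. condition 'offers currency exchange' holds; agent due-diligence review 60 days ago vs limit 90 → met
5. surety bond $160,000 ≥ $150,000 → met
6. permissible investments $450,000 ≥ $425,000 → met
7. agent list present → met
8. tangible net worth $625,000 < $700,000 → not met
9. suspicious-activity review 531 days ago vs limit 540 → met
10. condition 'issues stored value' does not hold → requirement n/a → met
11. customer identification procedures absent → not met
Not met: 5 of 11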